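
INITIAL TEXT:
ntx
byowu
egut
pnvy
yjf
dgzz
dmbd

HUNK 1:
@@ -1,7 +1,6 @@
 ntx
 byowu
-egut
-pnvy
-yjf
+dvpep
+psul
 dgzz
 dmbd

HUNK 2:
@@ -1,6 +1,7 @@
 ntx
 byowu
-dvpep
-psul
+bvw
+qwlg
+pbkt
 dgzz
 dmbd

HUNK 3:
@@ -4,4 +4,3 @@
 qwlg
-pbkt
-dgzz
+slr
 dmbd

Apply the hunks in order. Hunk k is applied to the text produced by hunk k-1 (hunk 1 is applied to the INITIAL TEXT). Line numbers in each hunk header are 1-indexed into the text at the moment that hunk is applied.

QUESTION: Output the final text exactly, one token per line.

Answer: ntx
byowu
bvw
qwlg
slr
dmbd

Derivation:
Hunk 1: at line 1 remove [egut,pnvy,yjf] add [dvpep,psul] -> 6 lines: ntx byowu dvpep psul dgzz dmbd
Hunk 2: at line 1 remove [dvpep,psul] add [bvw,qwlg,pbkt] -> 7 lines: ntx byowu bvw qwlg pbkt dgzz dmbd
Hunk 3: at line 4 remove [pbkt,dgzz] add [slr] -> 6 lines: ntx byowu bvw qwlg slr dmbd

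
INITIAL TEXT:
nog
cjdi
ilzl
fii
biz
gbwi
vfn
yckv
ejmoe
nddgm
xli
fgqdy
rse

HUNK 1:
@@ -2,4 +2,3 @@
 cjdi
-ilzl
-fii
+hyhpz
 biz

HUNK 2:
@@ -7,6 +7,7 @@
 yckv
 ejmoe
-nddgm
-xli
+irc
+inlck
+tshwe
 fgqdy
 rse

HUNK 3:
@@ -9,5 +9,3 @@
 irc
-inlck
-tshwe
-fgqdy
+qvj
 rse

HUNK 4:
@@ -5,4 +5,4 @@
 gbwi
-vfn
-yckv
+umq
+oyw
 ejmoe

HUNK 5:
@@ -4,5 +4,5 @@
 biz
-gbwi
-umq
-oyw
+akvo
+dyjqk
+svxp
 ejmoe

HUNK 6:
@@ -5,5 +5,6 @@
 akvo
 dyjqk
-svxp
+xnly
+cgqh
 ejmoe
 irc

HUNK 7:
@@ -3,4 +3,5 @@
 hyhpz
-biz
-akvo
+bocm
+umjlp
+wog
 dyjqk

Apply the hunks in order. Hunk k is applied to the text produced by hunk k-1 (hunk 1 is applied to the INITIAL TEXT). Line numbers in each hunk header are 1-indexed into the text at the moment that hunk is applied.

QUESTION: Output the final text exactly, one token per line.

Answer: nog
cjdi
hyhpz
bocm
umjlp
wog
dyjqk
xnly
cgqh
ejmoe
irc
qvj
rse

Derivation:
Hunk 1: at line 2 remove [ilzl,fii] add [hyhpz] -> 12 lines: nog cjdi hyhpz biz gbwi vfn yckv ejmoe nddgm xli fgqdy rse
Hunk 2: at line 7 remove [nddgm,xli] add [irc,inlck,tshwe] -> 13 lines: nog cjdi hyhpz biz gbwi vfn yckv ejmoe irc inlck tshwe fgqdy rse
Hunk 3: at line 9 remove [inlck,tshwe,fgqdy] add [qvj] -> 11 lines: nog cjdi hyhpz biz gbwi vfn yckv ejmoe irc qvj rse
Hunk 4: at line 5 remove [vfn,yckv] add [umq,oyw] -> 11 lines: nog cjdi hyhpz biz gbwi umq oyw ejmoe irc qvj rse
Hunk 5: at line 4 remove [gbwi,umq,oyw] add [akvo,dyjqk,svxp] -> 11 lines: nog cjdi hyhpz biz akvo dyjqk svxp ejmoe irc qvj rse
Hunk 6: at line 5 remove [svxp] add [xnly,cgqh] -> 12 lines: nog cjdi hyhpz biz akvo dyjqk xnly cgqh ejmoe irc qvj rse
Hunk 7: at line 3 remove [biz,akvo] add [bocm,umjlp,wog] -> 13 lines: nog cjdi hyhpz bocm umjlp wog dyjqk xnly cgqh ejmoe irc qvj rse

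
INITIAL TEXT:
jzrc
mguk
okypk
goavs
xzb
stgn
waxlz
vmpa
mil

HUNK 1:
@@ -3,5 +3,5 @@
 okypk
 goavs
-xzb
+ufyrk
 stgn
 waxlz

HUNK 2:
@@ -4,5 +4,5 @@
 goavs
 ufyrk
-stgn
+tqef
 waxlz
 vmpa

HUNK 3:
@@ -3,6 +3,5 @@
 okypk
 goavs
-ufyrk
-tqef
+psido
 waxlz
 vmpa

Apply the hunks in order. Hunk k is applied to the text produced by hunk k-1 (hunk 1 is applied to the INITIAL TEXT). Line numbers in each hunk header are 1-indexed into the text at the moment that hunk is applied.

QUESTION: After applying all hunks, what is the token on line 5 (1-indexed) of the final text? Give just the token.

Answer: psido

Derivation:
Hunk 1: at line 3 remove [xzb] add [ufyrk] -> 9 lines: jzrc mguk okypk goavs ufyrk stgn waxlz vmpa mil
Hunk 2: at line 4 remove [stgn] add [tqef] -> 9 lines: jzrc mguk okypk goavs ufyrk tqef waxlz vmpa mil
Hunk 3: at line 3 remove [ufyrk,tqef] add [psido] -> 8 lines: jzrc mguk okypk goavs psido waxlz vmpa mil
Final line 5: psido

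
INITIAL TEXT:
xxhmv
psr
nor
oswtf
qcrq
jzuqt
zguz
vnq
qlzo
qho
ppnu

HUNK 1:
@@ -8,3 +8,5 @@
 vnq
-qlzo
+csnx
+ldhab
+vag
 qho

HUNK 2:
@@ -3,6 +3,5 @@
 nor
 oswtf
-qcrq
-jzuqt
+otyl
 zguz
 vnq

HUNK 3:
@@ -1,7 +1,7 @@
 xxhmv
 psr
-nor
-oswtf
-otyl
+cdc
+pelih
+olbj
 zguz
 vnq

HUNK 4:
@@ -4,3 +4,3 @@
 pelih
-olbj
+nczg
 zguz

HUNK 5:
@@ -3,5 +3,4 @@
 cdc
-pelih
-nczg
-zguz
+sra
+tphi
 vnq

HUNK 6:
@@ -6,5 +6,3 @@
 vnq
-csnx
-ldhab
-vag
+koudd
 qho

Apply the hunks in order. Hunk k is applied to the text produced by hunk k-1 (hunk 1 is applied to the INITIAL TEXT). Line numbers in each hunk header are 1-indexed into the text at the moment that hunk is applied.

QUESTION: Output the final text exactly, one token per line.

Answer: xxhmv
psr
cdc
sra
tphi
vnq
koudd
qho
ppnu

Derivation:
Hunk 1: at line 8 remove [qlzo] add [csnx,ldhab,vag] -> 13 lines: xxhmv psr nor oswtf qcrq jzuqt zguz vnq csnx ldhab vag qho ppnu
Hunk 2: at line 3 remove [qcrq,jzuqt] add [otyl] -> 12 lines: xxhmv psr nor oswtf otyl zguz vnq csnx ldhab vag qho ppnu
Hunk 3: at line 1 remove [nor,oswtf,otyl] add [cdc,pelih,olbj] -> 12 lines: xxhmv psr cdc pelih olbj zguz vnq csnx ldhab vag qho ppnu
Hunk 4: at line 4 remove [olbj] add [nczg] -> 12 lines: xxhmv psr cdc pelih nczg zguz vnq csnx ldhab vag qho ppnu
Hunk 5: at line 3 remove [pelih,nczg,zguz] add [sra,tphi] -> 11 lines: xxhmv psr cdc sra tphi vnq csnx ldhab vag qho ppnu
Hunk 6: at line 6 remove [csnx,ldhab,vag] add [koudd] -> 9 lines: xxhmv psr cdc sra tphi vnq koudd qho ppnu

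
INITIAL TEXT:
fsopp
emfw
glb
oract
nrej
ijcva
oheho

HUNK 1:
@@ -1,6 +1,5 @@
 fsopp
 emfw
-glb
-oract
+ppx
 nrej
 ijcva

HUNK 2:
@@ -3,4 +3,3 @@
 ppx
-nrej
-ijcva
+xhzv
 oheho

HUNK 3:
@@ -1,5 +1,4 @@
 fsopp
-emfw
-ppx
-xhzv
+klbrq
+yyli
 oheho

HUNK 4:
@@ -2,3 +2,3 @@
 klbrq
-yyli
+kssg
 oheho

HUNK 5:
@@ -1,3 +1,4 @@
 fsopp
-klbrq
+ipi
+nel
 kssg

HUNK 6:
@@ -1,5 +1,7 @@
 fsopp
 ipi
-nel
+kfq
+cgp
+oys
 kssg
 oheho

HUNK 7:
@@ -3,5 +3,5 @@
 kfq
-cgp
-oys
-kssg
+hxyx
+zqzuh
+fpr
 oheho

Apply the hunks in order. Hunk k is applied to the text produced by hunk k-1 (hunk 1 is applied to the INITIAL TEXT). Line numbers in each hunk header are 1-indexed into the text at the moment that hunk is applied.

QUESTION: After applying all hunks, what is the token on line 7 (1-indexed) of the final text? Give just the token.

Hunk 1: at line 1 remove [glb,oract] add [ppx] -> 6 lines: fsopp emfw ppx nrej ijcva oheho
Hunk 2: at line 3 remove [nrej,ijcva] add [xhzv] -> 5 lines: fsopp emfw ppx xhzv oheho
Hunk 3: at line 1 remove [emfw,ppx,xhzv] add [klbrq,yyli] -> 4 lines: fsopp klbrq yyli oheho
Hunk 4: at line 2 remove [yyli] add [kssg] -> 4 lines: fsopp klbrq kssg oheho
Hunk 5: at line 1 remove [klbrq] add [ipi,nel] -> 5 lines: fsopp ipi nel kssg oheho
Hunk 6: at line 1 remove [nel] add [kfq,cgp,oys] -> 7 lines: fsopp ipi kfq cgp oys kssg oheho
Hunk 7: at line 3 remove [cgp,oys,kssg] add [hxyx,zqzuh,fpr] -> 7 lines: fsopp ipi kfq hxyx zqzuh fpr oheho
Final line 7: oheho

Answer: oheho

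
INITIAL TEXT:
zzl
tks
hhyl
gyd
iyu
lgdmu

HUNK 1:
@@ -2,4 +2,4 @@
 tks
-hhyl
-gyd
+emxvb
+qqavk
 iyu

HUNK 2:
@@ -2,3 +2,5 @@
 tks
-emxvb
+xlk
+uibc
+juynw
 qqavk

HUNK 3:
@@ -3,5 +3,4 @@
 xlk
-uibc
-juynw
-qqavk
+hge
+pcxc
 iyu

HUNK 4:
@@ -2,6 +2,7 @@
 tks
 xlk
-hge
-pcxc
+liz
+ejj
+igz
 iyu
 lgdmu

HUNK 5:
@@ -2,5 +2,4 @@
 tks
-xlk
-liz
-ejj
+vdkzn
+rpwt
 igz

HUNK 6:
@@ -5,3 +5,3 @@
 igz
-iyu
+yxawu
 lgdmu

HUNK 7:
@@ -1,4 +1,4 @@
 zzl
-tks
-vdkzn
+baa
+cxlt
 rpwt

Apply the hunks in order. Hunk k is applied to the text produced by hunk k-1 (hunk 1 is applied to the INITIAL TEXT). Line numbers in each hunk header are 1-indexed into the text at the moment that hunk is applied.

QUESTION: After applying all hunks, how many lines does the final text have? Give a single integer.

Hunk 1: at line 2 remove [hhyl,gyd] add [emxvb,qqavk] -> 6 lines: zzl tks emxvb qqavk iyu lgdmu
Hunk 2: at line 2 remove [emxvb] add [xlk,uibc,juynw] -> 8 lines: zzl tks xlk uibc juynw qqavk iyu lgdmu
Hunk 3: at line 3 remove [uibc,juynw,qqavk] add [hge,pcxc] -> 7 lines: zzl tks xlk hge pcxc iyu lgdmu
Hunk 4: at line 2 remove [hge,pcxc] add [liz,ejj,igz] -> 8 lines: zzl tks xlk liz ejj igz iyu lgdmu
Hunk 5: at line 2 remove [xlk,liz,ejj] add [vdkzn,rpwt] -> 7 lines: zzl tks vdkzn rpwt igz iyu lgdmu
Hunk 6: at line 5 remove [iyu] add [yxawu] -> 7 lines: zzl tks vdkzn rpwt igz yxawu lgdmu
Hunk 7: at line 1 remove [tks,vdkzn] add [baa,cxlt] -> 7 lines: zzl baa cxlt rpwt igz yxawu lgdmu
Final line count: 7

Answer: 7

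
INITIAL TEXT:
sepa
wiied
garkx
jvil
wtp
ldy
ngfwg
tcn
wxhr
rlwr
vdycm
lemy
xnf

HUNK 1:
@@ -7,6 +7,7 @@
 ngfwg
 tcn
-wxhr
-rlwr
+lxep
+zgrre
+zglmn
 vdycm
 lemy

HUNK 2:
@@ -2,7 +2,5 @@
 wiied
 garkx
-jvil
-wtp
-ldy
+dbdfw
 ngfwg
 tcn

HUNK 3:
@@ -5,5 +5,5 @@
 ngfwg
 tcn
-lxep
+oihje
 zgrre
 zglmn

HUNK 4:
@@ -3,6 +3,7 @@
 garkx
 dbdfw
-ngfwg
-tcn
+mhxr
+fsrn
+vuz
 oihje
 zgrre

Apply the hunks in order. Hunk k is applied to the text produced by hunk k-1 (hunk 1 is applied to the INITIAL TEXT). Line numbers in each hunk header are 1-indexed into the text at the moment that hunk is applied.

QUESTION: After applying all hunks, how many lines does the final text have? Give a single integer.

Hunk 1: at line 7 remove [wxhr,rlwr] add [lxep,zgrre,zglmn] -> 14 lines: sepa wiied garkx jvil wtp ldy ngfwg tcn lxep zgrre zglmn vdycm lemy xnf
Hunk 2: at line 2 remove [jvil,wtp,ldy] add [dbdfw] -> 12 lines: sepa wiied garkx dbdfw ngfwg tcn lxep zgrre zglmn vdycm lemy xnf
Hunk 3: at line 5 remove [lxep] add [oihje] -> 12 lines: sepa wiied garkx dbdfw ngfwg tcn oihje zgrre zglmn vdycm lemy xnf
Hunk 4: at line 3 remove [ngfwg,tcn] add [mhxr,fsrn,vuz] -> 13 lines: sepa wiied garkx dbdfw mhxr fsrn vuz oihje zgrre zglmn vdycm lemy xnf
Final line count: 13

Answer: 13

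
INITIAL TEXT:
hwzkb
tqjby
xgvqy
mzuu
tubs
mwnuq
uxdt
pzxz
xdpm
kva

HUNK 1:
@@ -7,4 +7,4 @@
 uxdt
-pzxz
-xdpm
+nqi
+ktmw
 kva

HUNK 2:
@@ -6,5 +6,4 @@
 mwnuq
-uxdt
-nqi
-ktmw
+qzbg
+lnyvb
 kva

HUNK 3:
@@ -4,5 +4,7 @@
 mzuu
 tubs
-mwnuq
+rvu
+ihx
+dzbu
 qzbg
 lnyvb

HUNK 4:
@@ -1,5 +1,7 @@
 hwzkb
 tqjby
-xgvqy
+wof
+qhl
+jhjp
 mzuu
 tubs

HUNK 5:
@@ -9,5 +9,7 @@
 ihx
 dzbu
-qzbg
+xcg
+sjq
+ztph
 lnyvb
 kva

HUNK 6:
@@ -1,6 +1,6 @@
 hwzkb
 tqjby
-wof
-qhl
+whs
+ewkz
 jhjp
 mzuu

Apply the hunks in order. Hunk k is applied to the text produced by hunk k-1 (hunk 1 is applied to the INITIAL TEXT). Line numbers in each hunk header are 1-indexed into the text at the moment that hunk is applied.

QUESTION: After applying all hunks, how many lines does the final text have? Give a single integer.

Hunk 1: at line 7 remove [pzxz,xdpm] add [nqi,ktmw] -> 10 lines: hwzkb tqjby xgvqy mzuu tubs mwnuq uxdt nqi ktmw kva
Hunk 2: at line 6 remove [uxdt,nqi,ktmw] add [qzbg,lnyvb] -> 9 lines: hwzkb tqjby xgvqy mzuu tubs mwnuq qzbg lnyvb kva
Hunk 3: at line 4 remove [mwnuq] add [rvu,ihx,dzbu] -> 11 lines: hwzkb tqjby xgvqy mzuu tubs rvu ihx dzbu qzbg lnyvb kva
Hunk 4: at line 1 remove [xgvqy] add [wof,qhl,jhjp] -> 13 lines: hwzkb tqjby wof qhl jhjp mzuu tubs rvu ihx dzbu qzbg lnyvb kva
Hunk 5: at line 9 remove [qzbg] add [xcg,sjq,ztph] -> 15 lines: hwzkb tqjby wof qhl jhjp mzuu tubs rvu ihx dzbu xcg sjq ztph lnyvb kva
Hunk 6: at line 1 remove [wof,qhl] add [whs,ewkz] -> 15 lines: hwzkb tqjby whs ewkz jhjp mzuu tubs rvu ihx dzbu xcg sjq ztph lnyvb kva
Final line count: 15

Answer: 15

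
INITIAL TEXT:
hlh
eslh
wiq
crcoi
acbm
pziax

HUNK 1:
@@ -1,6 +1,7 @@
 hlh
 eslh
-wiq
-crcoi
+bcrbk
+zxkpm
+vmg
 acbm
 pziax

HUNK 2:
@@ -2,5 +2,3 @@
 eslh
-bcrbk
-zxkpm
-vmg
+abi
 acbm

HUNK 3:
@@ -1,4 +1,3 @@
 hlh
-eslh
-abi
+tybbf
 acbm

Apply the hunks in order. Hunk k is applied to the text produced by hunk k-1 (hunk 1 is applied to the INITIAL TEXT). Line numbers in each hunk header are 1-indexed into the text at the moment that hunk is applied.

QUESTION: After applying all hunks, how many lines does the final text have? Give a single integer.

Answer: 4

Derivation:
Hunk 1: at line 1 remove [wiq,crcoi] add [bcrbk,zxkpm,vmg] -> 7 lines: hlh eslh bcrbk zxkpm vmg acbm pziax
Hunk 2: at line 2 remove [bcrbk,zxkpm,vmg] add [abi] -> 5 lines: hlh eslh abi acbm pziax
Hunk 3: at line 1 remove [eslh,abi] add [tybbf] -> 4 lines: hlh tybbf acbm pziax
Final line count: 4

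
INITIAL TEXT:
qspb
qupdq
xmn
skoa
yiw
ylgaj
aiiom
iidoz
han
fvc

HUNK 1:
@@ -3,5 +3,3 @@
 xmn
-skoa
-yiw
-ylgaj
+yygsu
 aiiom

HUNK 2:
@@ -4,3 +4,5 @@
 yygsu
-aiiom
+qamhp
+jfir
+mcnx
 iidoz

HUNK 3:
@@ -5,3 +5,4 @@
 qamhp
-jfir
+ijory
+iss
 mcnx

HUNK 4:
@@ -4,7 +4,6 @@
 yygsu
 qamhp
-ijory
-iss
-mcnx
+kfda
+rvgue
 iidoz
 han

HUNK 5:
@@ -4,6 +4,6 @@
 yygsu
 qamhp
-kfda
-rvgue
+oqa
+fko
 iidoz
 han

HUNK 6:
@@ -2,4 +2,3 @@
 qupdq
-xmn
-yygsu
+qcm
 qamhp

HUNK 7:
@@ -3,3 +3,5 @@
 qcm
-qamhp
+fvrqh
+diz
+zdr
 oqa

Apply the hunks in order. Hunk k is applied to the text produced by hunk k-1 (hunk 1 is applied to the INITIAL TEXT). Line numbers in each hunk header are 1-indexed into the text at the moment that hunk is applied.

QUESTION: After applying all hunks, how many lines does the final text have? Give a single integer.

Hunk 1: at line 3 remove [skoa,yiw,ylgaj] add [yygsu] -> 8 lines: qspb qupdq xmn yygsu aiiom iidoz han fvc
Hunk 2: at line 4 remove [aiiom] add [qamhp,jfir,mcnx] -> 10 lines: qspb qupdq xmn yygsu qamhp jfir mcnx iidoz han fvc
Hunk 3: at line 5 remove [jfir] add [ijory,iss] -> 11 lines: qspb qupdq xmn yygsu qamhp ijory iss mcnx iidoz han fvc
Hunk 4: at line 4 remove [ijory,iss,mcnx] add [kfda,rvgue] -> 10 lines: qspb qupdq xmn yygsu qamhp kfda rvgue iidoz han fvc
Hunk 5: at line 4 remove [kfda,rvgue] add [oqa,fko] -> 10 lines: qspb qupdq xmn yygsu qamhp oqa fko iidoz han fvc
Hunk 6: at line 2 remove [xmn,yygsu] add [qcm] -> 9 lines: qspb qupdq qcm qamhp oqa fko iidoz han fvc
Hunk 7: at line 3 remove [qamhp] add [fvrqh,diz,zdr] -> 11 lines: qspb qupdq qcm fvrqh diz zdr oqa fko iidoz han fvc
Final line count: 11

Answer: 11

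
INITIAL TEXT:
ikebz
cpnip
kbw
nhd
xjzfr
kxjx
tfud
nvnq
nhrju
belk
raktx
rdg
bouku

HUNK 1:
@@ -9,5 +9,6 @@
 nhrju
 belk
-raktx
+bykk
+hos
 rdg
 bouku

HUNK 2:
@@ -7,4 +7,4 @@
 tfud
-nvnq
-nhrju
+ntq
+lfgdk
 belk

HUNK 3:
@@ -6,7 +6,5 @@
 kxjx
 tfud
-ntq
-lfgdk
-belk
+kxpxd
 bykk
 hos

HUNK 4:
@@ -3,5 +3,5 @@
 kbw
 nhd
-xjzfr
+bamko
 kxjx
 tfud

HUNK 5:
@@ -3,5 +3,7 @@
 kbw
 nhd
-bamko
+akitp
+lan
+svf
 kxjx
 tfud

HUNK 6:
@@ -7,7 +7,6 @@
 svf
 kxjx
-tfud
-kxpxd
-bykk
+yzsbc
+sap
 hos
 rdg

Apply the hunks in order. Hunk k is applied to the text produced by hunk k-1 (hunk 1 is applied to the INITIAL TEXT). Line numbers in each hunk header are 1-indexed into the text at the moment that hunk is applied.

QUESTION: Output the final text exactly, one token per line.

Answer: ikebz
cpnip
kbw
nhd
akitp
lan
svf
kxjx
yzsbc
sap
hos
rdg
bouku

Derivation:
Hunk 1: at line 9 remove [raktx] add [bykk,hos] -> 14 lines: ikebz cpnip kbw nhd xjzfr kxjx tfud nvnq nhrju belk bykk hos rdg bouku
Hunk 2: at line 7 remove [nvnq,nhrju] add [ntq,lfgdk] -> 14 lines: ikebz cpnip kbw nhd xjzfr kxjx tfud ntq lfgdk belk bykk hos rdg bouku
Hunk 3: at line 6 remove [ntq,lfgdk,belk] add [kxpxd] -> 12 lines: ikebz cpnip kbw nhd xjzfr kxjx tfud kxpxd bykk hos rdg bouku
Hunk 4: at line 3 remove [xjzfr] add [bamko] -> 12 lines: ikebz cpnip kbw nhd bamko kxjx tfud kxpxd bykk hos rdg bouku
Hunk 5: at line 3 remove [bamko] add [akitp,lan,svf] -> 14 lines: ikebz cpnip kbw nhd akitp lan svf kxjx tfud kxpxd bykk hos rdg bouku
Hunk 6: at line 7 remove [tfud,kxpxd,bykk] add [yzsbc,sap] -> 13 lines: ikebz cpnip kbw nhd akitp lan svf kxjx yzsbc sap hos rdg bouku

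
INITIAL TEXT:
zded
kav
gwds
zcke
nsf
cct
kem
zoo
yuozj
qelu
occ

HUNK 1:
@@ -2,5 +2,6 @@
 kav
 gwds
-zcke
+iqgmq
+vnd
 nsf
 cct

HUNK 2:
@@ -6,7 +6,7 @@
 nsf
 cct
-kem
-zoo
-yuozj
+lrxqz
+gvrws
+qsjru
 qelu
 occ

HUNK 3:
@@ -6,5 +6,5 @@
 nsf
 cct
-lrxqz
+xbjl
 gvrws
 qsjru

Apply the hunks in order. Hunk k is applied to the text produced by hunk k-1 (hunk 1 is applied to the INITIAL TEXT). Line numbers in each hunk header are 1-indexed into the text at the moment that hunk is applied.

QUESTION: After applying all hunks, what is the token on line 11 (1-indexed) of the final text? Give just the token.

Hunk 1: at line 2 remove [zcke] add [iqgmq,vnd] -> 12 lines: zded kav gwds iqgmq vnd nsf cct kem zoo yuozj qelu occ
Hunk 2: at line 6 remove [kem,zoo,yuozj] add [lrxqz,gvrws,qsjru] -> 12 lines: zded kav gwds iqgmq vnd nsf cct lrxqz gvrws qsjru qelu occ
Hunk 3: at line 6 remove [lrxqz] add [xbjl] -> 12 lines: zded kav gwds iqgmq vnd nsf cct xbjl gvrws qsjru qelu occ
Final line 11: qelu

Answer: qelu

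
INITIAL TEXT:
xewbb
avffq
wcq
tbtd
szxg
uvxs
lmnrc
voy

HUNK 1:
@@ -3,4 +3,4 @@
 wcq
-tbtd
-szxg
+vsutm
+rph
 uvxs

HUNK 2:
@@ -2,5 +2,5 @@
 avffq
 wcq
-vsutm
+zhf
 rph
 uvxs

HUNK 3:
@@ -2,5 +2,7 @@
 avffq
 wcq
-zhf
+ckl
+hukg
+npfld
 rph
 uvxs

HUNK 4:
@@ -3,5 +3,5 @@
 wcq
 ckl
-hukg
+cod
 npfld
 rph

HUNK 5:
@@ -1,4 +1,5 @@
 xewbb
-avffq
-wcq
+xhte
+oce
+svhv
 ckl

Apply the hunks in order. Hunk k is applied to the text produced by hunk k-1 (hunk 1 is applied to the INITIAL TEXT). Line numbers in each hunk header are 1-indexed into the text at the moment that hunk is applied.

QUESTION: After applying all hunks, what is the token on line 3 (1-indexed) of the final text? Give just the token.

Answer: oce

Derivation:
Hunk 1: at line 3 remove [tbtd,szxg] add [vsutm,rph] -> 8 lines: xewbb avffq wcq vsutm rph uvxs lmnrc voy
Hunk 2: at line 2 remove [vsutm] add [zhf] -> 8 lines: xewbb avffq wcq zhf rph uvxs lmnrc voy
Hunk 3: at line 2 remove [zhf] add [ckl,hukg,npfld] -> 10 lines: xewbb avffq wcq ckl hukg npfld rph uvxs lmnrc voy
Hunk 4: at line 3 remove [hukg] add [cod] -> 10 lines: xewbb avffq wcq ckl cod npfld rph uvxs lmnrc voy
Hunk 5: at line 1 remove [avffq,wcq] add [xhte,oce,svhv] -> 11 lines: xewbb xhte oce svhv ckl cod npfld rph uvxs lmnrc voy
Final line 3: oce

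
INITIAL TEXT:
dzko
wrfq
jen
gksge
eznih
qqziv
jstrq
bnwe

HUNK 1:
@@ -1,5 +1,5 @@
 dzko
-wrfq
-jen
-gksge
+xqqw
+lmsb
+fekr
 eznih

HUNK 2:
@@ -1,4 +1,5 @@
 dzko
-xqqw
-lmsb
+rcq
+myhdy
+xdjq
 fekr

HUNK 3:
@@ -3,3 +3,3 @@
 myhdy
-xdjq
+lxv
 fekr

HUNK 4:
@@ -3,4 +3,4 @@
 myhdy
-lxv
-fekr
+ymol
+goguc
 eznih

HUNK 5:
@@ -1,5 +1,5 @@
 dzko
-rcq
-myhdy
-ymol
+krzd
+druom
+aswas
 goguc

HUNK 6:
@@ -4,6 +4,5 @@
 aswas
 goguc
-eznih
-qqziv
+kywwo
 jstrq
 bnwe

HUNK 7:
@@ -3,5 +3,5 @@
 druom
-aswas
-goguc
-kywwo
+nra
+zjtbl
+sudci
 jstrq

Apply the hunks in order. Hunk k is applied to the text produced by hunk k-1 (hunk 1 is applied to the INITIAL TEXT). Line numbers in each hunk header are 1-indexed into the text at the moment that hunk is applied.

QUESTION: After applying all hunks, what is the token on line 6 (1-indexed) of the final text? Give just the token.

Hunk 1: at line 1 remove [wrfq,jen,gksge] add [xqqw,lmsb,fekr] -> 8 lines: dzko xqqw lmsb fekr eznih qqziv jstrq bnwe
Hunk 2: at line 1 remove [xqqw,lmsb] add [rcq,myhdy,xdjq] -> 9 lines: dzko rcq myhdy xdjq fekr eznih qqziv jstrq bnwe
Hunk 3: at line 3 remove [xdjq] add [lxv] -> 9 lines: dzko rcq myhdy lxv fekr eznih qqziv jstrq bnwe
Hunk 4: at line 3 remove [lxv,fekr] add [ymol,goguc] -> 9 lines: dzko rcq myhdy ymol goguc eznih qqziv jstrq bnwe
Hunk 5: at line 1 remove [rcq,myhdy,ymol] add [krzd,druom,aswas] -> 9 lines: dzko krzd druom aswas goguc eznih qqziv jstrq bnwe
Hunk 6: at line 4 remove [eznih,qqziv] add [kywwo] -> 8 lines: dzko krzd druom aswas goguc kywwo jstrq bnwe
Hunk 7: at line 3 remove [aswas,goguc,kywwo] add [nra,zjtbl,sudci] -> 8 lines: dzko krzd druom nra zjtbl sudci jstrq bnwe
Final line 6: sudci

Answer: sudci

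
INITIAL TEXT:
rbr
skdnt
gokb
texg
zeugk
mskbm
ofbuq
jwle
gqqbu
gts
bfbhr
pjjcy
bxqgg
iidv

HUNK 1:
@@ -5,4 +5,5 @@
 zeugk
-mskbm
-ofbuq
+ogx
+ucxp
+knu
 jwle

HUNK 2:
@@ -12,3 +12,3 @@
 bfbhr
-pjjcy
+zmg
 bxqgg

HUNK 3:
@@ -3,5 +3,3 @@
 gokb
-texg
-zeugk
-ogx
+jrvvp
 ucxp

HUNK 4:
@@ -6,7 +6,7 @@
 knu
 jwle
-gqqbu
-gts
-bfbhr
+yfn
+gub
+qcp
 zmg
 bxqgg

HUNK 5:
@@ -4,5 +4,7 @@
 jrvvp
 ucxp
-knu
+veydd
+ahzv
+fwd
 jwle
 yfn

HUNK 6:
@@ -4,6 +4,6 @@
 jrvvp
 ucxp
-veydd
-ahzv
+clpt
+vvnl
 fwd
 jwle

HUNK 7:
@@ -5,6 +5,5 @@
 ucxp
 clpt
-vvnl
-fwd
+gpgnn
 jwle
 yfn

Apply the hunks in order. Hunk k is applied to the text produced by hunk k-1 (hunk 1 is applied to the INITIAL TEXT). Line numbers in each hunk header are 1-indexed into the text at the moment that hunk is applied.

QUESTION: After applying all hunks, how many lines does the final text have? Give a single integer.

Hunk 1: at line 5 remove [mskbm,ofbuq] add [ogx,ucxp,knu] -> 15 lines: rbr skdnt gokb texg zeugk ogx ucxp knu jwle gqqbu gts bfbhr pjjcy bxqgg iidv
Hunk 2: at line 12 remove [pjjcy] add [zmg] -> 15 lines: rbr skdnt gokb texg zeugk ogx ucxp knu jwle gqqbu gts bfbhr zmg bxqgg iidv
Hunk 3: at line 3 remove [texg,zeugk,ogx] add [jrvvp] -> 13 lines: rbr skdnt gokb jrvvp ucxp knu jwle gqqbu gts bfbhr zmg bxqgg iidv
Hunk 4: at line 6 remove [gqqbu,gts,bfbhr] add [yfn,gub,qcp] -> 13 lines: rbr skdnt gokb jrvvp ucxp knu jwle yfn gub qcp zmg bxqgg iidv
Hunk 5: at line 4 remove [knu] add [veydd,ahzv,fwd] -> 15 lines: rbr skdnt gokb jrvvp ucxp veydd ahzv fwd jwle yfn gub qcp zmg bxqgg iidv
Hunk 6: at line 4 remove [veydd,ahzv] add [clpt,vvnl] -> 15 lines: rbr skdnt gokb jrvvp ucxp clpt vvnl fwd jwle yfn gub qcp zmg bxqgg iidv
Hunk 7: at line 5 remove [vvnl,fwd] add [gpgnn] -> 14 lines: rbr skdnt gokb jrvvp ucxp clpt gpgnn jwle yfn gub qcp zmg bxqgg iidv
Final line count: 14

Answer: 14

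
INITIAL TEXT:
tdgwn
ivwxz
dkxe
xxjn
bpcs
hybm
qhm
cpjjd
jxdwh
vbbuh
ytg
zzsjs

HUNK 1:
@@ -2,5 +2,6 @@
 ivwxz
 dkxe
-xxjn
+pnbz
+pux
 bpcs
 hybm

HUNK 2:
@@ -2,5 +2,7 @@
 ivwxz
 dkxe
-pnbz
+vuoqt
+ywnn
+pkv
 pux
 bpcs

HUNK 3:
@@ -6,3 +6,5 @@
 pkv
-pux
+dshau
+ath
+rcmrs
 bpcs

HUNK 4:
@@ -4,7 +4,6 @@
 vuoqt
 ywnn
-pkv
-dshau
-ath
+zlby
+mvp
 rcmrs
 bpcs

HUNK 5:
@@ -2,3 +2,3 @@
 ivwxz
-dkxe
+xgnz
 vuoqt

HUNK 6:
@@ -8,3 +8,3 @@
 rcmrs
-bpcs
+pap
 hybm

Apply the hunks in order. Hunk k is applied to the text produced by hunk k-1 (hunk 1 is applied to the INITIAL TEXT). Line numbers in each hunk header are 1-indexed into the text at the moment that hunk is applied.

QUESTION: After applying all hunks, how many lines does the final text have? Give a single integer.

Answer: 16

Derivation:
Hunk 1: at line 2 remove [xxjn] add [pnbz,pux] -> 13 lines: tdgwn ivwxz dkxe pnbz pux bpcs hybm qhm cpjjd jxdwh vbbuh ytg zzsjs
Hunk 2: at line 2 remove [pnbz] add [vuoqt,ywnn,pkv] -> 15 lines: tdgwn ivwxz dkxe vuoqt ywnn pkv pux bpcs hybm qhm cpjjd jxdwh vbbuh ytg zzsjs
Hunk 3: at line 6 remove [pux] add [dshau,ath,rcmrs] -> 17 lines: tdgwn ivwxz dkxe vuoqt ywnn pkv dshau ath rcmrs bpcs hybm qhm cpjjd jxdwh vbbuh ytg zzsjs
Hunk 4: at line 4 remove [pkv,dshau,ath] add [zlby,mvp] -> 16 lines: tdgwn ivwxz dkxe vuoqt ywnn zlby mvp rcmrs bpcs hybm qhm cpjjd jxdwh vbbuh ytg zzsjs
Hunk 5: at line 2 remove [dkxe] add [xgnz] -> 16 lines: tdgwn ivwxz xgnz vuoqt ywnn zlby mvp rcmrs bpcs hybm qhm cpjjd jxdwh vbbuh ytg zzsjs
Hunk 6: at line 8 remove [bpcs] add [pap] -> 16 lines: tdgwn ivwxz xgnz vuoqt ywnn zlby mvp rcmrs pap hybm qhm cpjjd jxdwh vbbuh ytg zzsjs
Final line count: 16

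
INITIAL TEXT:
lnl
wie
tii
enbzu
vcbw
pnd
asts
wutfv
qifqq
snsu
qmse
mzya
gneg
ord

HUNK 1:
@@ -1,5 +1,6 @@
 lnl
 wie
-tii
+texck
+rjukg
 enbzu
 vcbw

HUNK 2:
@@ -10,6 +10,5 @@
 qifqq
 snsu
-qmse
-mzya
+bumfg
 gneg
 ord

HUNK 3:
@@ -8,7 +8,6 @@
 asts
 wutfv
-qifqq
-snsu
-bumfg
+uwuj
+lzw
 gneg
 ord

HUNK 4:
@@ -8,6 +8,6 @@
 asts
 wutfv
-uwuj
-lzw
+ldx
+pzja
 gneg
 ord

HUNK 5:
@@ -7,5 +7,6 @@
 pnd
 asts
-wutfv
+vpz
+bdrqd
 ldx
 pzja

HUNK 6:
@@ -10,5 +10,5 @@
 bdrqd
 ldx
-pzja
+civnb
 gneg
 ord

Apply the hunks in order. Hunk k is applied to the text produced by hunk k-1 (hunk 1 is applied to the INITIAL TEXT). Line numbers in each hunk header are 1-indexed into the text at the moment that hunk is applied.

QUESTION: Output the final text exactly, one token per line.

Answer: lnl
wie
texck
rjukg
enbzu
vcbw
pnd
asts
vpz
bdrqd
ldx
civnb
gneg
ord

Derivation:
Hunk 1: at line 1 remove [tii] add [texck,rjukg] -> 15 lines: lnl wie texck rjukg enbzu vcbw pnd asts wutfv qifqq snsu qmse mzya gneg ord
Hunk 2: at line 10 remove [qmse,mzya] add [bumfg] -> 14 lines: lnl wie texck rjukg enbzu vcbw pnd asts wutfv qifqq snsu bumfg gneg ord
Hunk 3: at line 8 remove [qifqq,snsu,bumfg] add [uwuj,lzw] -> 13 lines: lnl wie texck rjukg enbzu vcbw pnd asts wutfv uwuj lzw gneg ord
Hunk 4: at line 8 remove [uwuj,lzw] add [ldx,pzja] -> 13 lines: lnl wie texck rjukg enbzu vcbw pnd asts wutfv ldx pzja gneg ord
Hunk 5: at line 7 remove [wutfv] add [vpz,bdrqd] -> 14 lines: lnl wie texck rjukg enbzu vcbw pnd asts vpz bdrqd ldx pzja gneg ord
Hunk 6: at line 10 remove [pzja] add [civnb] -> 14 lines: lnl wie texck rjukg enbzu vcbw pnd asts vpz bdrqd ldx civnb gneg ord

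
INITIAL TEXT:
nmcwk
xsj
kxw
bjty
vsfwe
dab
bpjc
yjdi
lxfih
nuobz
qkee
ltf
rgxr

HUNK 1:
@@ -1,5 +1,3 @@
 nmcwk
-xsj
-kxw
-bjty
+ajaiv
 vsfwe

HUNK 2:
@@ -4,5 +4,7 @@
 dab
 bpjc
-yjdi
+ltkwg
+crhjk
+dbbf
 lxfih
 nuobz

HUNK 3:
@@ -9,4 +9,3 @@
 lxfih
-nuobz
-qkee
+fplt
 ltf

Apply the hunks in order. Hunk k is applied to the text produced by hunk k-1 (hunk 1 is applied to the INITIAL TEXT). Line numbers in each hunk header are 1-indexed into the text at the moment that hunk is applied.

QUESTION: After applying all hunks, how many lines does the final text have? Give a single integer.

Hunk 1: at line 1 remove [xsj,kxw,bjty] add [ajaiv] -> 11 lines: nmcwk ajaiv vsfwe dab bpjc yjdi lxfih nuobz qkee ltf rgxr
Hunk 2: at line 4 remove [yjdi] add [ltkwg,crhjk,dbbf] -> 13 lines: nmcwk ajaiv vsfwe dab bpjc ltkwg crhjk dbbf lxfih nuobz qkee ltf rgxr
Hunk 3: at line 9 remove [nuobz,qkee] add [fplt] -> 12 lines: nmcwk ajaiv vsfwe dab bpjc ltkwg crhjk dbbf lxfih fplt ltf rgxr
Final line count: 12

Answer: 12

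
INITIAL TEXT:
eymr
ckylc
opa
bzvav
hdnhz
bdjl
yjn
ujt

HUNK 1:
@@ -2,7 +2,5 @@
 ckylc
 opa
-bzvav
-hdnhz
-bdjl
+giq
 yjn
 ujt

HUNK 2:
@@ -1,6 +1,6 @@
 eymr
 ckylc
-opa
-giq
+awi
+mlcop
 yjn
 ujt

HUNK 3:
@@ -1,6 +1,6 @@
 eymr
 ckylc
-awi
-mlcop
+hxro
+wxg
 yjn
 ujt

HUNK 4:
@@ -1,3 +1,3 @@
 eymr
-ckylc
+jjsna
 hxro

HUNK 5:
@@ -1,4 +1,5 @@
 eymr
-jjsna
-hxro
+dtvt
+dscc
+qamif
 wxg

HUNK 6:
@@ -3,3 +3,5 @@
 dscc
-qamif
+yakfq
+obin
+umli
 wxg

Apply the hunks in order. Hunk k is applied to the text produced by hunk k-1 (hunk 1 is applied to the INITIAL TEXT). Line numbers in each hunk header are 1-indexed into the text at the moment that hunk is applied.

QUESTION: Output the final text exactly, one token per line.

Hunk 1: at line 2 remove [bzvav,hdnhz,bdjl] add [giq] -> 6 lines: eymr ckylc opa giq yjn ujt
Hunk 2: at line 1 remove [opa,giq] add [awi,mlcop] -> 6 lines: eymr ckylc awi mlcop yjn ujt
Hunk 3: at line 1 remove [awi,mlcop] add [hxro,wxg] -> 6 lines: eymr ckylc hxro wxg yjn ujt
Hunk 4: at line 1 remove [ckylc] add [jjsna] -> 6 lines: eymr jjsna hxro wxg yjn ujt
Hunk 5: at line 1 remove [jjsna,hxro] add [dtvt,dscc,qamif] -> 7 lines: eymr dtvt dscc qamif wxg yjn ujt
Hunk 6: at line 3 remove [qamif] add [yakfq,obin,umli] -> 9 lines: eymr dtvt dscc yakfq obin umli wxg yjn ujt

Answer: eymr
dtvt
dscc
yakfq
obin
umli
wxg
yjn
ujt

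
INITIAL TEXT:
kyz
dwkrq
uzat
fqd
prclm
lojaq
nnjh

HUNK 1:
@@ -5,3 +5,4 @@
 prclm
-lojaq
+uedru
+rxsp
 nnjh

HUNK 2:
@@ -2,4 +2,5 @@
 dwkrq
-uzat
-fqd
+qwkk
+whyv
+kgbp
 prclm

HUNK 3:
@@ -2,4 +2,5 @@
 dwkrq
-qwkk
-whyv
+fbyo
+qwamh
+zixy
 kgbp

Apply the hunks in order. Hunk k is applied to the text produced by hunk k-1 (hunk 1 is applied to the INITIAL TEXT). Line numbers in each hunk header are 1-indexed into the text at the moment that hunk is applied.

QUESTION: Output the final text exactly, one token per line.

Hunk 1: at line 5 remove [lojaq] add [uedru,rxsp] -> 8 lines: kyz dwkrq uzat fqd prclm uedru rxsp nnjh
Hunk 2: at line 2 remove [uzat,fqd] add [qwkk,whyv,kgbp] -> 9 lines: kyz dwkrq qwkk whyv kgbp prclm uedru rxsp nnjh
Hunk 3: at line 2 remove [qwkk,whyv] add [fbyo,qwamh,zixy] -> 10 lines: kyz dwkrq fbyo qwamh zixy kgbp prclm uedru rxsp nnjh

Answer: kyz
dwkrq
fbyo
qwamh
zixy
kgbp
prclm
uedru
rxsp
nnjh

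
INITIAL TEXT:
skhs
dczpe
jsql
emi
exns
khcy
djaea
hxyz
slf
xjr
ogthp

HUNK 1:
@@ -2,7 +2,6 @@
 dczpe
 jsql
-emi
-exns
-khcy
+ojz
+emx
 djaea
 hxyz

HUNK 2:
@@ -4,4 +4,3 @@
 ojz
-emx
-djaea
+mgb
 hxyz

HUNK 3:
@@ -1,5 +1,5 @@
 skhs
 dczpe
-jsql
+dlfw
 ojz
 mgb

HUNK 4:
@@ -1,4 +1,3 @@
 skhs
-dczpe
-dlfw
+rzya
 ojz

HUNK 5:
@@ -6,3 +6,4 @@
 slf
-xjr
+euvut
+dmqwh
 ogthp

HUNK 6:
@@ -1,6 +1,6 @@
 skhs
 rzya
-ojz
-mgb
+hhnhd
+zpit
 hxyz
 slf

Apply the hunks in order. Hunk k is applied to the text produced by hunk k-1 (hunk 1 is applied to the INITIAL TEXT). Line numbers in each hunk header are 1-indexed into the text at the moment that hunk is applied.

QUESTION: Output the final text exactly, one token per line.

Answer: skhs
rzya
hhnhd
zpit
hxyz
slf
euvut
dmqwh
ogthp

Derivation:
Hunk 1: at line 2 remove [emi,exns,khcy] add [ojz,emx] -> 10 lines: skhs dczpe jsql ojz emx djaea hxyz slf xjr ogthp
Hunk 2: at line 4 remove [emx,djaea] add [mgb] -> 9 lines: skhs dczpe jsql ojz mgb hxyz slf xjr ogthp
Hunk 3: at line 1 remove [jsql] add [dlfw] -> 9 lines: skhs dczpe dlfw ojz mgb hxyz slf xjr ogthp
Hunk 4: at line 1 remove [dczpe,dlfw] add [rzya] -> 8 lines: skhs rzya ojz mgb hxyz slf xjr ogthp
Hunk 5: at line 6 remove [xjr] add [euvut,dmqwh] -> 9 lines: skhs rzya ojz mgb hxyz slf euvut dmqwh ogthp
Hunk 6: at line 1 remove [ojz,mgb] add [hhnhd,zpit] -> 9 lines: skhs rzya hhnhd zpit hxyz slf euvut dmqwh ogthp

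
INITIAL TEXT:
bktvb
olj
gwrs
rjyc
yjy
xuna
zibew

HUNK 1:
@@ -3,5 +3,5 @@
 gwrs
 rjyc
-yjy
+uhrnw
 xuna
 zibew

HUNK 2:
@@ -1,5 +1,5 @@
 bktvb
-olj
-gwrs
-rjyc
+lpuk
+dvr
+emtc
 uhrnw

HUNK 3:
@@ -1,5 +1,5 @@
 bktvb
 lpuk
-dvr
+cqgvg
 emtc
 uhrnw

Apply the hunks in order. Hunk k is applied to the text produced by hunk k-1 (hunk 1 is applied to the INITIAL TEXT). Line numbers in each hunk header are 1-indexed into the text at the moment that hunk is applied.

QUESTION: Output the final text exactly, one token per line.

Answer: bktvb
lpuk
cqgvg
emtc
uhrnw
xuna
zibew

Derivation:
Hunk 1: at line 3 remove [yjy] add [uhrnw] -> 7 lines: bktvb olj gwrs rjyc uhrnw xuna zibew
Hunk 2: at line 1 remove [olj,gwrs,rjyc] add [lpuk,dvr,emtc] -> 7 lines: bktvb lpuk dvr emtc uhrnw xuna zibew
Hunk 3: at line 1 remove [dvr] add [cqgvg] -> 7 lines: bktvb lpuk cqgvg emtc uhrnw xuna zibew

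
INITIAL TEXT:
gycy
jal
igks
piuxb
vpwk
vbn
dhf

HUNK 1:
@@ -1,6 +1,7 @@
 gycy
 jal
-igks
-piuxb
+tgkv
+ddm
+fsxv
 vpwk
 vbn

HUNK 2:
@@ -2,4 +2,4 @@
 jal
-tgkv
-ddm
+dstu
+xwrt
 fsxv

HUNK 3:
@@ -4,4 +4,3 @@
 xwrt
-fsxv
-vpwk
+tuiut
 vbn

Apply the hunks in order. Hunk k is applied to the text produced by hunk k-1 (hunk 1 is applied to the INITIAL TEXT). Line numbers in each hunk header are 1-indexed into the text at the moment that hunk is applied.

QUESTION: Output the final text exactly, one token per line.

Answer: gycy
jal
dstu
xwrt
tuiut
vbn
dhf

Derivation:
Hunk 1: at line 1 remove [igks,piuxb] add [tgkv,ddm,fsxv] -> 8 lines: gycy jal tgkv ddm fsxv vpwk vbn dhf
Hunk 2: at line 2 remove [tgkv,ddm] add [dstu,xwrt] -> 8 lines: gycy jal dstu xwrt fsxv vpwk vbn dhf
Hunk 3: at line 4 remove [fsxv,vpwk] add [tuiut] -> 7 lines: gycy jal dstu xwrt tuiut vbn dhf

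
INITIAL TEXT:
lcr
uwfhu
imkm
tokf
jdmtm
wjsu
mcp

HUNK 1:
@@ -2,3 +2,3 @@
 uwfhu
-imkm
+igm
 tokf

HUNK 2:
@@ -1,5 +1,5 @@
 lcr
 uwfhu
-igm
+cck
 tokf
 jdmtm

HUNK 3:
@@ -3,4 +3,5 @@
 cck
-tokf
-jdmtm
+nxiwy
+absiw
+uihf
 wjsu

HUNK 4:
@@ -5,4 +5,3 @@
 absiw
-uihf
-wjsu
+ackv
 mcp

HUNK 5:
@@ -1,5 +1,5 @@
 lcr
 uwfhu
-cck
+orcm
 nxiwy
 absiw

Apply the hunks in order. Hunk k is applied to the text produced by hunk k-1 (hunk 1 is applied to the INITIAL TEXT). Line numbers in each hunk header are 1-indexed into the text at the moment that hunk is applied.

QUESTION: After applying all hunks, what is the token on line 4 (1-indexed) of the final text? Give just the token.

Hunk 1: at line 2 remove [imkm] add [igm] -> 7 lines: lcr uwfhu igm tokf jdmtm wjsu mcp
Hunk 2: at line 1 remove [igm] add [cck] -> 7 lines: lcr uwfhu cck tokf jdmtm wjsu mcp
Hunk 3: at line 3 remove [tokf,jdmtm] add [nxiwy,absiw,uihf] -> 8 lines: lcr uwfhu cck nxiwy absiw uihf wjsu mcp
Hunk 4: at line 5 remove [uihf,wjsu] add [ackv] -> 7 lines: lcr uwfhu cck nxiwy absiw ackv mcp
Hunk 5: at line 1 remove [cck] add [orcm] -> 7 lines: lcr uwfhu orcm nxiwy absiw ackv mcp
Final line 4: nxiwy

Answer: nxiwy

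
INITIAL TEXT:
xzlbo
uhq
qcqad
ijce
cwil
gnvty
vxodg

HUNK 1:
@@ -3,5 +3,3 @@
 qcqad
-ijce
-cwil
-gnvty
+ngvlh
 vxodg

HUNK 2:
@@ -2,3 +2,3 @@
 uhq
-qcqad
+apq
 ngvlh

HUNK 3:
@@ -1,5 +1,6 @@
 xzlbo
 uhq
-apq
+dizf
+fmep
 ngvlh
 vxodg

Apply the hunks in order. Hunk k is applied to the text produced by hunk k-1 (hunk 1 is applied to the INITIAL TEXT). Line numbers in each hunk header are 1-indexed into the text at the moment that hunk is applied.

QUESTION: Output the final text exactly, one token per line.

Hunk 1: at line 3 remove [ijce,cwil,gnvty] add [ngvlh] -> 5 lines: xzlbo uhq qcqad ngvlh vxodg
Hunk 2: at line 2 remove [qcqad] add [apq] -> 5 lines: xzlbo uhq apq ngvlh vxodg
Hunk 3: at line 1 remove [apq] add [dizf,fmep] -> 6 lines: xzlbo uhq dizf fmep ngvlh vxodg

Answer: xzlbo
uhq
dizf
fmep
ngvlh
vxodg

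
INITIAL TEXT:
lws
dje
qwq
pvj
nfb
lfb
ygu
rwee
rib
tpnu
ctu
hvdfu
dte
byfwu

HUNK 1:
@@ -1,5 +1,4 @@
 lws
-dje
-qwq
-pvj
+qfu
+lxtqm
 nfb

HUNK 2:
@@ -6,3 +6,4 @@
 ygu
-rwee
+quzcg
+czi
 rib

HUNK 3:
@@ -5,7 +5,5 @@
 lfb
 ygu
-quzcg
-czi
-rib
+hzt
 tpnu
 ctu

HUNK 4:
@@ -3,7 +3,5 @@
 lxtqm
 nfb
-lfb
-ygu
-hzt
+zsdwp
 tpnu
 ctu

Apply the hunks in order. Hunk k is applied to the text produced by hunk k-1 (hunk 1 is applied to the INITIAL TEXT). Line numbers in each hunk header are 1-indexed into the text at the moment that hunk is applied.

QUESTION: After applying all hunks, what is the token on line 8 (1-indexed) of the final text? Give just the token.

Hunk 1: at line 1 remove [dje,qwq,pvj] add [qfu,lxtqm] -> 13 lines: lws qfu lxtqm nfb lfb ygu rwee rib tpnu ctu hvdfu dte byfwu
Hunk 2: at line 6 remove [rwee] add [quzcg,czi] -> 14 lines: lws qfu lxtqm nfb lfb ygu quzcg czi rib tpnu ctu hvdfu dte byfwu
Hunk 3: at line 5 remove [quzcg,czi,rib] add [hzt] -> 12 lines: lws qfu lxtqm nfb lfb ygu hzt tpnu ctu hvdfu dte byfwu
Hunk 4: at line 3 remove [lfb,ygu,hzt] add [zsdwp] -> 10 lines: lws qfu lxtqm nfb zsdwp tpnu ctu hvdfu dte byfwu
Final line 8: hvdfu

Answer: hvdfu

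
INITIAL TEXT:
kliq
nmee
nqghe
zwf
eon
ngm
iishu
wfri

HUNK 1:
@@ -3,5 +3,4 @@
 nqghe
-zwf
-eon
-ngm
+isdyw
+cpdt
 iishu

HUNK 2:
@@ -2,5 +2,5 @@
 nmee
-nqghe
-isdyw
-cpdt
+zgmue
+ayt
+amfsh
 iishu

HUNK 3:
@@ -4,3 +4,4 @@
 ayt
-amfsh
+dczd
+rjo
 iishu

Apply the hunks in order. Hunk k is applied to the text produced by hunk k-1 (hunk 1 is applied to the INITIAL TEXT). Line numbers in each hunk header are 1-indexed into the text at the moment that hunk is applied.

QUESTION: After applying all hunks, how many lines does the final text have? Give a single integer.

Hunk 1: at line 3 remove [zwf,eon,ngm] add [isdyw,cpdt] -> 7 lines: kliq nmee nqghe isdyw cpdt iishu wfri
Hunk 2: at line 2 remove [nqghe,isdyw,cpdt] add [zgmue,ayt,amfsh] -> 7 lines: kliq nmee zgmue ayt amfsh iishu wfri
Hunk 3: at line 4 remove [amfsh] add [dczd,rjo] -> 8 lines: kliq nmee zgmue ayt dczd rjo iishu wfri
Final line count: 8

Answer: 8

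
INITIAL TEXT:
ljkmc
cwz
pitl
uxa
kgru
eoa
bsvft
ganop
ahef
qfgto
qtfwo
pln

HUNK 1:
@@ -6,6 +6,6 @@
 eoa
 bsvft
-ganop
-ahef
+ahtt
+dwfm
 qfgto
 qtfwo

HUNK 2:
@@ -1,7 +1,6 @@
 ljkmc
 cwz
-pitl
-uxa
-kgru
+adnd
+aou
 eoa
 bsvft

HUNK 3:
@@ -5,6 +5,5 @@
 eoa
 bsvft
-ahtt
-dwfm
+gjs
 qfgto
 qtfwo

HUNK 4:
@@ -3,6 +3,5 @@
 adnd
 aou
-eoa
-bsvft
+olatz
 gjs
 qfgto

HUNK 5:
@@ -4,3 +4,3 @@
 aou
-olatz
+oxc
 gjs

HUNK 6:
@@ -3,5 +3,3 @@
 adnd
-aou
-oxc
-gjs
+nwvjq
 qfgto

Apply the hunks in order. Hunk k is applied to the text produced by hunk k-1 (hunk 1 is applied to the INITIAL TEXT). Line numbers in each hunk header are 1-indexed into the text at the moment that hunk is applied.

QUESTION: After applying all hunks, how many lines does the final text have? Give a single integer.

Hunk 1: at line 6 remove [ganop,ahef] add [ahtt,dwfm] -> 12 lines: ljkmc cwz pitl uxa kgru eoa bsvft ahtt dwfm qfgto qtfwo pln
Hunk 2: at line 1 remove [pitl,uxa,kgru] add [adnd,aou] -> 11 lines: ljkmc cwz adnd aou eoa bsvft ahtt dwfm qfgto qtfwo pln
Hunk 3: at line 5 remove [ahtt,dwfm] add [gjs] -> 10 lines: ljkmc cwz adnd aou eoa bsvft gjs qfgto qtfwo pln
Hunk 4: at line 3 remove [eoa,bsvft] add [olatz] -> 9 lines: ljkmc cwz adnd aou olatz gjs qfgto qtfwo pln
Hunk 5: at line 4 remove [olatz] add [oxc] -> 9 lines: ljkmc cwz adnd aou oxc gjs qfgto qtfwo pln
Hunk 6: at line 3 remove [aou,oxc,gjs] add [nwvjq] -> 7 lines: ljkmc cwz adnd nwvjq qfgto qtfwo pln
Final line count: 7

Answer: 7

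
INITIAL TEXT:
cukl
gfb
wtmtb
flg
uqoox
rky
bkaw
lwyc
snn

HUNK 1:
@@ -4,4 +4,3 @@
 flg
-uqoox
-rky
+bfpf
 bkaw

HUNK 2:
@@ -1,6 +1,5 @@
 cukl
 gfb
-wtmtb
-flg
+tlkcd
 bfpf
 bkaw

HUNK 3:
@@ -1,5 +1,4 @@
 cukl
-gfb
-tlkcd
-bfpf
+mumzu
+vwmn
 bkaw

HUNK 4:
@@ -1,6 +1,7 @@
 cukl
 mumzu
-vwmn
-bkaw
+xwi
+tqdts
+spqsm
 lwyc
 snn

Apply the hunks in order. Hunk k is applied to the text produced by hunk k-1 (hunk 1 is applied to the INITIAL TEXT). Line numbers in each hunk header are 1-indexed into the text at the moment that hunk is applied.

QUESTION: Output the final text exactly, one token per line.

Answer: cukl
mumzu
xwi
tqdts
spqsm
lwyc
snn

Derivation:
Hunk 1: at line 4 remove [uqoox,rky] add [bfpf] -> 8 lines: cukl gfb wtmtb flg bfpf bkaw lwyc snn
Hunk 2: at line 1 remove [wtmtb,flg] add [tlkcd] -> 7 lines: cukl gfb tlkcd bfpf bkaw lwyc snn
Hunk 3: at line 1 remove [gfb,tlkcd,bfpf] add [mumzu,vwmn] -> 6 lines: cukl mumzu vwmn bkaw lwyc snn
Hunk 4: at line 1 remove [vwmn,bkaw] add [xwi,tqdts,spqsm] -> 7 lines: cukl mumzu xwi tqdts spqsm lwyc snn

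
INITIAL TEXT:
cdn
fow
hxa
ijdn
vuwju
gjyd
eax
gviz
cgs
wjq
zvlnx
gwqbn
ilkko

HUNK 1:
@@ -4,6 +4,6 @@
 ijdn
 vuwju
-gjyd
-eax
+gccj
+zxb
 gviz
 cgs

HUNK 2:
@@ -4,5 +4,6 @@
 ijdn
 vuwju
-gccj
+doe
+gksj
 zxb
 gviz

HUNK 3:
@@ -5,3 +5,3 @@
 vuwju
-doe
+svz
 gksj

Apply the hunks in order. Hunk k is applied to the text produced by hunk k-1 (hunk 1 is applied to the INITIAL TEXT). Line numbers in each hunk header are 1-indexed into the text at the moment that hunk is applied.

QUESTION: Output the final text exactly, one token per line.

Hunk 1: at line 4 remove [gjyd,eax] add [gccj,zxb] -> 13 lines: cdn fow hxa ijdn vuwju gccj zxb gviz cgs wjq zvlnx gwqbn ilkko
Hunk 2: at line 4 remove [gccj] add [doe,gksj] -> 14 lines: cdn fow hxa ijdn vuwju doe gksj zxb gviz cgs wjq zvlnx gwqbn ilkko
Hunk 3: at line 5 remove [doe] add [svz] -> 14 lines: cdn fow hxa ijdn vuwju svz gksj zxb gviz cgs wjq zvlnx gwqbn ilkko

Answer: cdn
fow
hxa
ijdn
vuwju
svz
gksj
zxb
gviz
cgs
wjq
zvlnx
gwqbn
ilkko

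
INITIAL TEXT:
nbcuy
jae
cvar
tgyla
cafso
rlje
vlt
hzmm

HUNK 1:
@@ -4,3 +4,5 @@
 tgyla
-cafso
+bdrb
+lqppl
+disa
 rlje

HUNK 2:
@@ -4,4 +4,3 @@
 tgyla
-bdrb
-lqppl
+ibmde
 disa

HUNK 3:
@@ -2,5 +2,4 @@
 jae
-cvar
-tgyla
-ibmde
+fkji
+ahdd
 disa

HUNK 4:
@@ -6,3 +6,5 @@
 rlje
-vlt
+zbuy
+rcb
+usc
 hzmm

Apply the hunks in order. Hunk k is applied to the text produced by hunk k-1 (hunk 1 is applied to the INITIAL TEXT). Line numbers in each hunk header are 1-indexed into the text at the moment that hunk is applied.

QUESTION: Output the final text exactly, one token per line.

Hunk 1: at line 4 remove [cafso] add [bdrb,lqppl,disa] -> 10 lines: nbcuy jae cvar tgyla bdrb lqppl disa rlje vlt hzmm
Hunk 2: at line 4 remove [bdrb,lqppl] add [ibmde] -> 9 lines: nbcuy jae cvar tgyla ibmde disa rlje vlt hzmm
Hunk 3: at line 2 remove [cvar,tgyla,ibmde] add [fkji,ahdd] -> 8 lines: nbcuy jae fkji ahdd disa rlje vlt hzmm
Hunk 4: at line 6 remove [vlt] add [zbuy,rcb,usc] -> 10 lines: nbcuy jae fkji ahdd disa rlje zbuy rcb usc hzmm

Answer: nbcuy
jae
fkji
ahdd
disa
rlje
zbuy
rcb
usc
hzmm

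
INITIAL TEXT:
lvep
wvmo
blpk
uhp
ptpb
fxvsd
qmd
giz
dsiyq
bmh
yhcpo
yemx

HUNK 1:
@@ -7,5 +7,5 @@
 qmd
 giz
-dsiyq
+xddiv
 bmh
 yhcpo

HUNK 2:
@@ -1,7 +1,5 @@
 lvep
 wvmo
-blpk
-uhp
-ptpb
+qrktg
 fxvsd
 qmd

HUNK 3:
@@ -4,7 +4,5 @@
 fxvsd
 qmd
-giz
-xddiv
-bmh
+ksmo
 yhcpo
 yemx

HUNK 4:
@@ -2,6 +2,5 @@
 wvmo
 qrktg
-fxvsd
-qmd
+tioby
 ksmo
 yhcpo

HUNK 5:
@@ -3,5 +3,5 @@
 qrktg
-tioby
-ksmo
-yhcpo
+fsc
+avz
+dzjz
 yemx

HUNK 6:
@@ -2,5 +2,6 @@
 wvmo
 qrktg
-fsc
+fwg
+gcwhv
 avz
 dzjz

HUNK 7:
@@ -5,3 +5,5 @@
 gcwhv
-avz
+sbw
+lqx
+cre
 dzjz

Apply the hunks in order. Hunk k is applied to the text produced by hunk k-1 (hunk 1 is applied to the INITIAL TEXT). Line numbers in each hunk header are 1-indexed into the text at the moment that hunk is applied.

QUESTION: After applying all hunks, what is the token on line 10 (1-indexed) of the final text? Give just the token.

Answer: yemx

Derivation:
Hunk 1: at line 7 remove [dsiyq] add [xddiv] -> 12 lines: lvep wvmo blpk uhp ptpb fxvsd qmd giz xddiv bmh yhcpo yemx
Hunk 2: at line 1 remove [blpk,uhp,ptpb] add [qrktg] -> 10 lines: lvep wvmo qrktg fxvsd qmd giz xddiv bmh yhcpo yemx
Hunk 3: at line 4 remove [giz,xddiv,bmh] add [ksmo] -> 8 lines: lvep wvmo qrktg fxvsd qmd ksmo yhcpo yemx
Hunk 4: at line 2 remove [fxvsd,qmd] add [tioby] -> 7 lines: lvep wvmo qrktg tioby ksmo yhcpo yemx
Hunk 5: at line 3 remove [tioby,ksmo,yhcpo] add [fsc,avz,dzjz] -> 7 lines: lvep wvmo qrktg fsc avz dzjz yemx
Hunk 6: at line 2 remove [fsc] add [fwg,gcwhv] -> 8 lines: lvep wvmo qrktg fwg gcwhv avz dzjz yemx
Hunk 7: at line 5 remove [avz] add [sbw,lqx,cre] -> 10 lines: lvep wvmo qrktg fwg gcwhv sbw lqx cre dzjz yemx
Final line 10: yemx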